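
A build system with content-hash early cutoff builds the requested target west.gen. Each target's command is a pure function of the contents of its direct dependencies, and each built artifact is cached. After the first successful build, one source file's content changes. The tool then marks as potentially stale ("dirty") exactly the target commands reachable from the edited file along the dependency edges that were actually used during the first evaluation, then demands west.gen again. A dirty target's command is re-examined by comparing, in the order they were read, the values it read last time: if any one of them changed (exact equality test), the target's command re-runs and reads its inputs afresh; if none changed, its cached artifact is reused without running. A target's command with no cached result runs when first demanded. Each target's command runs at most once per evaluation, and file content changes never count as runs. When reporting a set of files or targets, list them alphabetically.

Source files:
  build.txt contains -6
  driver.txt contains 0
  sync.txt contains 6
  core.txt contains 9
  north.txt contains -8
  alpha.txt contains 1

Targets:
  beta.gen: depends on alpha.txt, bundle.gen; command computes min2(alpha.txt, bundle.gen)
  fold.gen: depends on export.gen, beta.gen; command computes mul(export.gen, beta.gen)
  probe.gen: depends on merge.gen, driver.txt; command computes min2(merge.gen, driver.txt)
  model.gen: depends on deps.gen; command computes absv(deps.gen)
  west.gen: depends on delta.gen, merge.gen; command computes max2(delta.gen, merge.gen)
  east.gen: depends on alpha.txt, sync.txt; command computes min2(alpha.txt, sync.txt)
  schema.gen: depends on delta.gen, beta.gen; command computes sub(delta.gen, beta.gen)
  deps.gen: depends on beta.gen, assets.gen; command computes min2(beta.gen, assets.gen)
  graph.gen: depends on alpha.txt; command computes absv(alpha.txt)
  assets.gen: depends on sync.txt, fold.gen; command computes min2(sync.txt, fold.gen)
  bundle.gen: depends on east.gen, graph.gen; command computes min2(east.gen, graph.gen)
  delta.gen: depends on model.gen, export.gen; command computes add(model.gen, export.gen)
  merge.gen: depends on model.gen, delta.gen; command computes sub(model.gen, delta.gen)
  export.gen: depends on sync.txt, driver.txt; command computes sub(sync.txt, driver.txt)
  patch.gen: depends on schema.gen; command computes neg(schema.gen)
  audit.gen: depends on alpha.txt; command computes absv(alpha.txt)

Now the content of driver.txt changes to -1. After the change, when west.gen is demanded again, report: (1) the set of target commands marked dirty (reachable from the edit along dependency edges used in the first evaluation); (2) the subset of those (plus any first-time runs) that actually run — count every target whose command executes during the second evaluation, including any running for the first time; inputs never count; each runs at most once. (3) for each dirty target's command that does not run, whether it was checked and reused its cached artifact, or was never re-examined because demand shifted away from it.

Marked dirty: assets.gen, delta.gen, deps.gen, export.gen, fold.gen, merge.gen, model.gen, west.gen.
Target commands that run: assets.gen, delta.gen, export.gen, fold.gen, merge.gen, west.gen — 6 in total.
Checked but reused from cache: deps.gen, model.gen.
Key observation: the cutoff stops propagation at deps.gen — its inputs' values are unchanged, so it reuses its cache.

First evaluation (everything demanded from the output):
  east.gen = min2(1, 6) = 1
  export.gen = sub(6, 0) = 6
  graph.gen = absv(1) = 1
  bundle.gen = min2(1, 1) = 1
  beta.gen = min2(1, 1) = 1
  fold.gen = mul(6, 1) = 6
  assets.gen = min2(6, 6) = 6
  deps.gen = min2(1, 6) = 1
  model.gen = absv(1) = 1
  delta.gen = add(1, 6) = 7
  merge.gen = sub(1, 7) = -6
  west.gen = max2(7, -6) = 7

Propagation after the edit:
  export.gen: runs — driver.txt 0->-1; result 7.
  fold.gen: runs — export.gen 6->7; result 7.
  assets.gen: runs — fold.gen 6->7; result 6 (same value as before).
  deps.gen: checked — values it read are unchanged (beta.gen unchanged, assets.gen unchanged); reused cached 1 without running.
  model.gen: checked — values it read are unchanged (deps.gen unchanged); reused cached 1 without running.
  delta.gen: runs — export.gen 6->7; result 8.
  merge.gen: runs — delta.gen 7->8; result -7.
  west.gen: runs — delta.gen 7->8; merge.gen -6->-7; result 8.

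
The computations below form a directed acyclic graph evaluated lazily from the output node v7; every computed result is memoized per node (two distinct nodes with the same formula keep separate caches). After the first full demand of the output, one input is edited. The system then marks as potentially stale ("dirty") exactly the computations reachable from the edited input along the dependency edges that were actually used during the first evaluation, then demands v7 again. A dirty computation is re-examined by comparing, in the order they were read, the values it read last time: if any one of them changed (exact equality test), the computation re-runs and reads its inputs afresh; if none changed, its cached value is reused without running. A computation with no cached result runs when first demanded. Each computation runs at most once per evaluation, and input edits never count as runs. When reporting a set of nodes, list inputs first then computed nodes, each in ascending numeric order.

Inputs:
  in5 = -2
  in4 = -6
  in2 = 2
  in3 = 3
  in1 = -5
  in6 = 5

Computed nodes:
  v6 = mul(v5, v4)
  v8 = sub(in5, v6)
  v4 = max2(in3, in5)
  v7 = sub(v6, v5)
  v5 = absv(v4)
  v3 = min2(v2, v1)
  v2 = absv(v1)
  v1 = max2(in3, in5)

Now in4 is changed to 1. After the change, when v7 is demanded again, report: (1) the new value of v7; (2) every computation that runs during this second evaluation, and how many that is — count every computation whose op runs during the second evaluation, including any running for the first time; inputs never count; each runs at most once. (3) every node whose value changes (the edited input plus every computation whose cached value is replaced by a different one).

First demand of the output computes:
  v4 = max2(3, -2) = 3
  v5 = absv(3) = 3
  v6 = mul(3, 3) = 9
  v7 = sub(9, 3) = 6

After the edit, cleaning proceeds:
  no node depends on in4 at all; the second demand re-runs nothing.

Note the shortcut — nothing in the graph depends on in4 at all, so no recomputation happens.

Demanding v7 again yields 6.
0 computations run: none.
The nodes whose values change: in4.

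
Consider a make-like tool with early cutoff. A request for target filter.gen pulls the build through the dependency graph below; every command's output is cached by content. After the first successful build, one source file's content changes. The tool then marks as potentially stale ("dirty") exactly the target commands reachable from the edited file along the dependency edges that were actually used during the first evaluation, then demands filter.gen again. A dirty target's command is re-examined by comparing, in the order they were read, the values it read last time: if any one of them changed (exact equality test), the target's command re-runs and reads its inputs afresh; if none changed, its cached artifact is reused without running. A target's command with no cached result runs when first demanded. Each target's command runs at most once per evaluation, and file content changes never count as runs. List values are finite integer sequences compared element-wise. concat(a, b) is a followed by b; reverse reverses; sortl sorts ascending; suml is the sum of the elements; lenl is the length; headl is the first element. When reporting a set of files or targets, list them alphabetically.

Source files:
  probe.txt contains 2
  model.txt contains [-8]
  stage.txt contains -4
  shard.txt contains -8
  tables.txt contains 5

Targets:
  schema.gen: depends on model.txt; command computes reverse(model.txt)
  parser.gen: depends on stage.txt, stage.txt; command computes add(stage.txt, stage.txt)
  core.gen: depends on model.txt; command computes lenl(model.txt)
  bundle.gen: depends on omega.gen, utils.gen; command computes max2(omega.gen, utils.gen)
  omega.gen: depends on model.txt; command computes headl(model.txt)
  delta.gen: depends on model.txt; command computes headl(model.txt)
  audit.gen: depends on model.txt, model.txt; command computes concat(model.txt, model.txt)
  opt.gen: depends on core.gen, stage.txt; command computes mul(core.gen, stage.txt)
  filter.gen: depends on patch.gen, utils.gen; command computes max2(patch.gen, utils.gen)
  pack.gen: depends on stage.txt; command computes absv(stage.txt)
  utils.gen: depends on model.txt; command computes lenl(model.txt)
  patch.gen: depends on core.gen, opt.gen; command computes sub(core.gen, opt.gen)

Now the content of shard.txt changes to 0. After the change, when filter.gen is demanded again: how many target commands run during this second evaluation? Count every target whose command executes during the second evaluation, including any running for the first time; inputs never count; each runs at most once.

First demand of the output computes:
  core.gen = lenl([-8]) = 1
  opt.gen = mul(1, -4) = -4
  patch.gen = sub(1, -4) = 5
  utils.gen = lenl([-8]) = 1
  filter.gen = max2(5, 1) = 5

After the edit, cleaning proceeds:
  no node depends on shard.txt at all; the second demand re-runs nothing.

Note the shortcut — nothing in the graph depends on shard.txt at all, so no recomputation happens.

0 target commands run: none.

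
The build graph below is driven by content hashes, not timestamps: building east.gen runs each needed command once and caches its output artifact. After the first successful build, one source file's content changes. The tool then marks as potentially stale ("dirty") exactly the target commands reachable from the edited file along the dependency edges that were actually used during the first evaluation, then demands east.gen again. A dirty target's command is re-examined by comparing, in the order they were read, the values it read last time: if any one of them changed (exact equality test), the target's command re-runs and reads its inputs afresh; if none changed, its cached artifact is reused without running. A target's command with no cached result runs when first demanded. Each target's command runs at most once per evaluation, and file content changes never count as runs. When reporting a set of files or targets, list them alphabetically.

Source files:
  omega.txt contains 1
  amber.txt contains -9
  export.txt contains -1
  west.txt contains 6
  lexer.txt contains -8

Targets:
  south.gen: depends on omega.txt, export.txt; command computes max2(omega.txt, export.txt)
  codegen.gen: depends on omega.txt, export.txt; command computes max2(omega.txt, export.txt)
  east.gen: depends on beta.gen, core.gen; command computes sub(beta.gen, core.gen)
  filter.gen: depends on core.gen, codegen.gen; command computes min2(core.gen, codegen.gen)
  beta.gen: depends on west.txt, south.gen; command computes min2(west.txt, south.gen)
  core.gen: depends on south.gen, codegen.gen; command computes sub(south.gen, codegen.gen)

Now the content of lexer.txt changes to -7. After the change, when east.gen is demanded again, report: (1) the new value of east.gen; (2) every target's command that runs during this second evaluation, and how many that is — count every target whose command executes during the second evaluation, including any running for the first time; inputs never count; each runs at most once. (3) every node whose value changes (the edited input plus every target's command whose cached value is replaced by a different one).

Initial pass — values computed on the first demand:
  codegen.gen = max2(1, -1) = 1
  south.gen = max2(1, -1) = 1
  beta.gen = min2(6, 1) = 1
  core.gen = sub(1, 1) = 0
  east.gen = sub(1, 0) = 1

Second demand — change propagation:
  no demanded computation ever read lexer.txt, so the edit dirties nothing and nothing runs.

The important point: nothing the output needs ever reads lexer.txt, so the edit is invisible to it.

east.gen now evaluates to 1.
Run set: none (0 run).
Changed values: lexer.txt.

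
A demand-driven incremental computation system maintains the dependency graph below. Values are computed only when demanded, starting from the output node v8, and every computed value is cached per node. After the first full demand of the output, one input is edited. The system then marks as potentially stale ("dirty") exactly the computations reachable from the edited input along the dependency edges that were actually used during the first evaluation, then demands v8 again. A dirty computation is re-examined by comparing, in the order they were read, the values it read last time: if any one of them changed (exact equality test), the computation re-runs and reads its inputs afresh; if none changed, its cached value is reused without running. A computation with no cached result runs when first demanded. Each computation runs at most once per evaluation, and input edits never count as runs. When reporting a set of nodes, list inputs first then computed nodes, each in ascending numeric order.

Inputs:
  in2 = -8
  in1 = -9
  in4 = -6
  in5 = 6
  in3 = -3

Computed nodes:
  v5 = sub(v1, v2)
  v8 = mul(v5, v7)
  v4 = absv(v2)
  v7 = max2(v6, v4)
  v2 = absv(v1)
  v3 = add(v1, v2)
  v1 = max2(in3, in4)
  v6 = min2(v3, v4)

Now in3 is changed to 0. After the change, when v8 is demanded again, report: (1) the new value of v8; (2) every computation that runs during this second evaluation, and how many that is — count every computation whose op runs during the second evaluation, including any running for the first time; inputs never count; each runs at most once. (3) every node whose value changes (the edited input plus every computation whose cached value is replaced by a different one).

First evaluation (everything demanded from the output):
  v1 = max2(-3, -6) = -3
  v2 = absv(-3) = 3
  v3 = add(-3, 3) = 0
  v4 = absv(3) = 3
  v5 = sub(-3, 3) = -6
  v6 = min2(0, 3) = 0
  v7 = max2(0, 3) = 3
  v8 = mul(-6, 3) = -18

Propagation after the edit:
  v1: runs — in3 -3->0; result 0.
  v2: runs — v1 -3->0; result 0.
  v3: runs — v1 -3->0; v2 3->0; result 0 (same value as before).
  v4: runs — v2 3->0; result 0.
  v5: runs — v1 -3->0; v2 3->0; result 0.
  v6: runs — v4 3->0; result 0 (same value as before).
  v7: runs — v4 3->0; result 0.
  v8: runs — v5 -6->0; v7 3->0; result 0.

New value of v8: 0.
Computations that run: v1, v2, v3, v4, v5, v6, v7, v8 — 8 in total.
Values that change: in3, v1, v2, v4, v5, v7, v8.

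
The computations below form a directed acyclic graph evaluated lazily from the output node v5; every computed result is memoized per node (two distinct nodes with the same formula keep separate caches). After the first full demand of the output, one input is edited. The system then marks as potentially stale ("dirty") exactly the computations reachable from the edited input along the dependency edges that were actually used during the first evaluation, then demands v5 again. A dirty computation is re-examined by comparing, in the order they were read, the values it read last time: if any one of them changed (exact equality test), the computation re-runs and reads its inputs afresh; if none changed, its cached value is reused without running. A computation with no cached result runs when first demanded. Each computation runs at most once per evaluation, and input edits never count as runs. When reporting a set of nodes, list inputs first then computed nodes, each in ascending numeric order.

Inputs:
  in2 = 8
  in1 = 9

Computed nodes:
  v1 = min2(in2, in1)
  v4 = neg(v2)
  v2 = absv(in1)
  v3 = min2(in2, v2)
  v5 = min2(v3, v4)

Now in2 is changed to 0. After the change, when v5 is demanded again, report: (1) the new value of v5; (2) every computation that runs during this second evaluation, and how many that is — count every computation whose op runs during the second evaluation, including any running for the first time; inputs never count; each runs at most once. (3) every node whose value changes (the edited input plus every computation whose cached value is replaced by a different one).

Demanding v5 again yields -9.
2 computations run: v3, v5.
The nodes whose values change: in2, v3.

First demand of the output computes:
  v2 = absv(9) = 9
  v3 = min2(8, 9) = 8
  v4 = neg(9) = -9
  v5 = min2(8, -9) = -9

After the edit, cleaning proceeds:
  v3: a read changed (in2 8->0) — executes, giving 0.
  v5: a read changed (v3 8->0) — executes, giving -9 — identical to its old value.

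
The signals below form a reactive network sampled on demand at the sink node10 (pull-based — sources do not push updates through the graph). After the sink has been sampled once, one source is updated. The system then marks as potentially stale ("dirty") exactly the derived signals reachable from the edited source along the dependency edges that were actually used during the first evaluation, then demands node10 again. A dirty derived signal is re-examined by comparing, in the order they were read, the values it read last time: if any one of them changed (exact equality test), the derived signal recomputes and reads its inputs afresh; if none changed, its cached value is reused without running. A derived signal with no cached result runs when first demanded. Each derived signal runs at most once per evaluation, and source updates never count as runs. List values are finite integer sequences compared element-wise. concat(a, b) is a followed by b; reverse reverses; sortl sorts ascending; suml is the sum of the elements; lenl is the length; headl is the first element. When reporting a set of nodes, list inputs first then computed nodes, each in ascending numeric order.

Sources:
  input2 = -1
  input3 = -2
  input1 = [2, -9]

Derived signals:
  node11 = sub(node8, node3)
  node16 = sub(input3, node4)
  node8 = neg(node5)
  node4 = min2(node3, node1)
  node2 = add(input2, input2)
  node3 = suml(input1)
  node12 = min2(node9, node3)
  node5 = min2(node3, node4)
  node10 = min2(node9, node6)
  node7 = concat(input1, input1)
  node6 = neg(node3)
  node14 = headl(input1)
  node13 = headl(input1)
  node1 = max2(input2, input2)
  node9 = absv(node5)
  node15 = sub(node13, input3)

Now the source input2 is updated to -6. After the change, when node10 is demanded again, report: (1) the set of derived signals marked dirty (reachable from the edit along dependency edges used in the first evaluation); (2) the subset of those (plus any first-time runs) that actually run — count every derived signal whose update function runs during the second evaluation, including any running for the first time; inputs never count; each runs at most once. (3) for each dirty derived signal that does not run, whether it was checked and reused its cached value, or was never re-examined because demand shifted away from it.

Initial pass — values computed on the first demand:
  node1 = max2(-1, -1) = -1
  node3 = suml([2, -9]) = -7
  node4 = min2(-7, -1) = -7
  node5 = min2(-7, -7) = -7
  node6 = neg(-7) = 7
  node9 = absv(-7) = 7
  node10 = min2(7, 7) = 7

Second demand — change propagation:
  node1: re-runs because input2 -1->-6; input2 -1->-6; new result -6.
  node4: re-runs because node1 -1->-6; new result -7 (unchanged).
  node5: re-examined; everything it read last time is the same (node3 unchanged, node4 unchanged) — cache -7 kept, no run.
  node9: re-examined; everything it read last time is the same (node5 unchanged) — cache 7 kept, no run.
  node10: re-examined; everything it read last time is the same (node9 unchanged, node6 unchanged) — cache 7 kept, no run.

The important point: node4 recomputes to an identical value, and the output ends up unchanged.

Dirty set: node1, node4, node5, node9, node10.
Run set: node1, node4 (2 run).
Re-examined without running (cache reused): node5, node9, node10.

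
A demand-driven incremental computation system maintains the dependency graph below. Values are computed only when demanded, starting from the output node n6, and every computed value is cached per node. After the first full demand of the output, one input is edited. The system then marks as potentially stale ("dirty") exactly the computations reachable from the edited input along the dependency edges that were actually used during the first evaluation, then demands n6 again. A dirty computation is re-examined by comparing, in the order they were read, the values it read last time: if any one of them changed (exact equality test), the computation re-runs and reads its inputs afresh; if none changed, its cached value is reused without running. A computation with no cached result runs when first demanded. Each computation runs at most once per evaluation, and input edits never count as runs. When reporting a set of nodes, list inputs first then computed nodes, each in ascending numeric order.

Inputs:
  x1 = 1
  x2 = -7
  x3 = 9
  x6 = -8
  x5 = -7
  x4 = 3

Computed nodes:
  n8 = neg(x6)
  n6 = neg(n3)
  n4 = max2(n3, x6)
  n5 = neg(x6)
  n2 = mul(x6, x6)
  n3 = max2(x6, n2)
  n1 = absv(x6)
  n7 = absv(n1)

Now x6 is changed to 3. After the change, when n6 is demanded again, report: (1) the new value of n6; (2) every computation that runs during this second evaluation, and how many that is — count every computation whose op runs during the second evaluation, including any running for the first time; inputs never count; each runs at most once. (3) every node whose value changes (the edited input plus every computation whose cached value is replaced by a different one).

First evaluation (everything demanded from the output):
  n2 = mul(-8, -8) = 64
  n3 = max2(-8, 64) = 64
  n6 = neg(64) = -64

Propagation after the edit:
  n2: runs — x6 -8->3; x6 -8->3; result 9.
  n3: runs — x6 -8->3; n2 64->9; result 9.
  n6: runs — n3 64->9; result -9.

New value of n6: -9.
Computations that run: n2, n3, n6 — 3 in total.
Values that change: x6, n2, n3, n6.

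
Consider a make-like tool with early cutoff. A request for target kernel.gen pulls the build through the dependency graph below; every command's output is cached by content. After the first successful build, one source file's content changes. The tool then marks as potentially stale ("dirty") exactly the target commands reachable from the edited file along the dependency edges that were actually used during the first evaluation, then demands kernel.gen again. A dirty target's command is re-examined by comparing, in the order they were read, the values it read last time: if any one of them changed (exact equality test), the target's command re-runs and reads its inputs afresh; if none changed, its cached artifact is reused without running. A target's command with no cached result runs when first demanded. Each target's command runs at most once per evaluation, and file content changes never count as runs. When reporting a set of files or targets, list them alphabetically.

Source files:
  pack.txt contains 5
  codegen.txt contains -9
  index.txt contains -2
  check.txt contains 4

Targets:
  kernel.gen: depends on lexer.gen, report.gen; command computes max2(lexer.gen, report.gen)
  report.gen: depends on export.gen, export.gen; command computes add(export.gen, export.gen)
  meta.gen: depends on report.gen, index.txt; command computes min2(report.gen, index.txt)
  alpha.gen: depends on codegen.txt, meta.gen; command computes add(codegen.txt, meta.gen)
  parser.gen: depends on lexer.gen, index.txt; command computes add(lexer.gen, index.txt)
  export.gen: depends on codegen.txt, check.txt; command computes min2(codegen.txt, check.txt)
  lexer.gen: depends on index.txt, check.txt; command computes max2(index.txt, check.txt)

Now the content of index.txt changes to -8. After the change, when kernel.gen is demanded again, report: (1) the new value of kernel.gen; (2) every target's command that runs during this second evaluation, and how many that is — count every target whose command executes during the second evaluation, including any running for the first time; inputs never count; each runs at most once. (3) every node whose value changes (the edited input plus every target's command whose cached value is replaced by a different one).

Demanding kernel.gen again yields 4.
1 target commands run: lexer.gen.
The nodes whose values change: index.txt.
Note the absorption at lexer.gen: it re-runs yet its value is the same, leaving the output's value untouched.

First demand of the output computes:
  export.gen = min2(-9, 4) = -9
  lexer.gen = max2(-2, 4) = 4
  report.gen = add(-9, -9) = -18
  kernel.gen = max2(4, -18) = 4

After the edit, cleaning proceeds:
  lexer.gen: a read changed (index.txt -2->-8) — executes, giving 4 — identical to its old value.
  kernel.gen: dirty, but its reads are unchanged (lexer.gen unchanged, report.gen unchanged); cached 4 stands.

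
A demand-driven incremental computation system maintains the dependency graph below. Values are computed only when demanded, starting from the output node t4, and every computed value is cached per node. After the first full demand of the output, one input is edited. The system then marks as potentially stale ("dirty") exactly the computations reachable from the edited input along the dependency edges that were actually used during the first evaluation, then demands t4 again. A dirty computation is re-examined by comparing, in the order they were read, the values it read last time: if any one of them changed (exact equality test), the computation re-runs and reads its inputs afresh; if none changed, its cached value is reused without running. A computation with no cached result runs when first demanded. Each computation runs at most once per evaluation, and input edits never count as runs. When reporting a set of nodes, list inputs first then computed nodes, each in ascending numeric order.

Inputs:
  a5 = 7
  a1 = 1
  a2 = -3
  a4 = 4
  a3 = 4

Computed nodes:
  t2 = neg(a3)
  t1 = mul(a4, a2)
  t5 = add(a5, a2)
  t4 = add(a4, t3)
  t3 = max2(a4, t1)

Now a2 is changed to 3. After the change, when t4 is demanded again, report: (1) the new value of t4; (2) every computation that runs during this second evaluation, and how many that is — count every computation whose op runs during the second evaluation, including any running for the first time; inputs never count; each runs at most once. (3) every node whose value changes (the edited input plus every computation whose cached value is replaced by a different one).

First evaluation (everything demanded from the output):
  t1 = mul(4, -3) = -12
  t3 = max2(4, -12) = 4
  t4 = add(4, 4) = 8

Propagation after the edit:
  t1: runs — a2 -3->3; result 12.
  t3: runs — t1 -12->12; result 12.
  t4: runs — t3 4->12; result 16.

New value of t4: 16.
Computations that run: t1, t3, t4 — 3 in total.
Values that change: a2, t1, t3, t4.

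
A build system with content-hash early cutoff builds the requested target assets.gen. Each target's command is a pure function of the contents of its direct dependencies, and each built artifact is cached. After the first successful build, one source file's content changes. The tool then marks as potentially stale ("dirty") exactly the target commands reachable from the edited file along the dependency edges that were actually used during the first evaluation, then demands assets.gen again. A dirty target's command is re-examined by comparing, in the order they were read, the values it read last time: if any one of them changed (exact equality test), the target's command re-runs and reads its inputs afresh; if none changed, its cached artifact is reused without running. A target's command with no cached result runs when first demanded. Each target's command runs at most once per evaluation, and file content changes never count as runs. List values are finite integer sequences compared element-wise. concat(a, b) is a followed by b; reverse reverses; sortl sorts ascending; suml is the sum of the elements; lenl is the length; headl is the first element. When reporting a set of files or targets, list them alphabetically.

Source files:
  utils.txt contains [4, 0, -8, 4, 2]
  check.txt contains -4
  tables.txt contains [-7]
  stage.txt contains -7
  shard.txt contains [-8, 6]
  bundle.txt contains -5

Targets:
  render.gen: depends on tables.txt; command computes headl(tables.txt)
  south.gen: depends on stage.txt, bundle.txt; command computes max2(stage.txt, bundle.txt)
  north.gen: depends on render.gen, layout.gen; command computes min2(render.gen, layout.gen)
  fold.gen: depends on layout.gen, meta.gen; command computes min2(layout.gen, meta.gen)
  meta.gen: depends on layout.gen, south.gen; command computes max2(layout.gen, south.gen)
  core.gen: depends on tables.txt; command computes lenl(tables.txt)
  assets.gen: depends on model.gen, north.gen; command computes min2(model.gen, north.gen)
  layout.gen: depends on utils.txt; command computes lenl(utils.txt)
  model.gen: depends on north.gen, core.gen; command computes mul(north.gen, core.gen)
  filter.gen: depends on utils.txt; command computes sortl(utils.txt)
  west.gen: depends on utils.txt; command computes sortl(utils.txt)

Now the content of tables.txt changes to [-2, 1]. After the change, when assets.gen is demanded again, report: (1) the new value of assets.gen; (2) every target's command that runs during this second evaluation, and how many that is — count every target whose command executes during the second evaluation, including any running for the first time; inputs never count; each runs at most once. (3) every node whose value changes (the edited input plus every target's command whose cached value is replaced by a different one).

New value of assets.gen: -4.
Target commands that run: assets.gen, core.gen, model.gen, north.gen, render.gen — 5 in total.
Values that change: assets.gen, core.gen, model.gen, north.gen, render.gen, tables.txt.

First evaluation (everything demanded from the output):
  core.gen = lenl([-7]) = 1
  layout.gen = lenl([4, 0, -8, 4, 2]) = 5
  render.gen = headl([-7]) = -7
  north.gen = min2(-7, 5) = -7
  model.gen = mul(-7, 1) = -7
  assets.gen = min2(-7, -7) = -7

Propagation after the edit:
  core.gen: runs — tables.txt [-7]->[-2, 1]; result 2.
  render.gen: runs — tables.txt [-7]->[-2, 1]; result -2.
  north.gen: runs — render.gen -7->-2; result -2.
  model.gen: runs — north.gen -7->-2; core.gen 1->2; result -4.
  assets.gen: runs — model.gen -7->-4; north.gen -7->-2; result -4.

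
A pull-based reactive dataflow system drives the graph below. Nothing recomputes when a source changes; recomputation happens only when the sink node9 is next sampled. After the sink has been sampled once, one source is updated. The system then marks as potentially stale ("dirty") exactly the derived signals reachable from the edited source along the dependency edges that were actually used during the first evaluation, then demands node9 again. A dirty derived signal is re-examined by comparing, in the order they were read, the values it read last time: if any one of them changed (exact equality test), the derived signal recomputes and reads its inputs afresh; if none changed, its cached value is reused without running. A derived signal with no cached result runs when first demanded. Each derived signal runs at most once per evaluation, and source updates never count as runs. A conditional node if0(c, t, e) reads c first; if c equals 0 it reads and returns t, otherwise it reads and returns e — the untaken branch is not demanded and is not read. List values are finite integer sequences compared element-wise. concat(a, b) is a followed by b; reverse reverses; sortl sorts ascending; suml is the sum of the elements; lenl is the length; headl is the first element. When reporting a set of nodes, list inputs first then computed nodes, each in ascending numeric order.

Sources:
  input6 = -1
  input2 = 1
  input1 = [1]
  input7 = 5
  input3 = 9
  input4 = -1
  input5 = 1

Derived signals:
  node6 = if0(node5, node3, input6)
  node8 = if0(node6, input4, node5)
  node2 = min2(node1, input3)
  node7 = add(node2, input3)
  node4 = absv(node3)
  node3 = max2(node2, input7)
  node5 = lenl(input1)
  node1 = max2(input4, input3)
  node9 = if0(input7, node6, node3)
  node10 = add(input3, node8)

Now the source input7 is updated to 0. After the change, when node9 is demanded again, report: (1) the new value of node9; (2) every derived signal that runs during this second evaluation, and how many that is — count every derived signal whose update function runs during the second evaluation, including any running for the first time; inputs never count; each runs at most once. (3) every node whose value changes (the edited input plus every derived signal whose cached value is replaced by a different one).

New value of node9: -1.
Derived signals that run: node5, node6, node9 — 3 in total.
Values that change: input7, node9.
Key observation: a condition flipped, so demand moved to the other branch — node3 is never re-examined.

First evaluation (everything demanded from the output):
  node1 = max2(-1, 9) = 9
  node2 = min2(9, 9) = 9
  node3 = max2(9, 5) = 9
  node9 = if0(input7=5 -> else branch node3) = 9

Propagation after the edit:
  node3: marked dirty but never re-examined — demand shifted away from it.
  node5: demanded for the first time — runs, produces 1.
  node6: demanded for the first time — runs, produces -1.
  node9: runs — input7 5->0; result -1.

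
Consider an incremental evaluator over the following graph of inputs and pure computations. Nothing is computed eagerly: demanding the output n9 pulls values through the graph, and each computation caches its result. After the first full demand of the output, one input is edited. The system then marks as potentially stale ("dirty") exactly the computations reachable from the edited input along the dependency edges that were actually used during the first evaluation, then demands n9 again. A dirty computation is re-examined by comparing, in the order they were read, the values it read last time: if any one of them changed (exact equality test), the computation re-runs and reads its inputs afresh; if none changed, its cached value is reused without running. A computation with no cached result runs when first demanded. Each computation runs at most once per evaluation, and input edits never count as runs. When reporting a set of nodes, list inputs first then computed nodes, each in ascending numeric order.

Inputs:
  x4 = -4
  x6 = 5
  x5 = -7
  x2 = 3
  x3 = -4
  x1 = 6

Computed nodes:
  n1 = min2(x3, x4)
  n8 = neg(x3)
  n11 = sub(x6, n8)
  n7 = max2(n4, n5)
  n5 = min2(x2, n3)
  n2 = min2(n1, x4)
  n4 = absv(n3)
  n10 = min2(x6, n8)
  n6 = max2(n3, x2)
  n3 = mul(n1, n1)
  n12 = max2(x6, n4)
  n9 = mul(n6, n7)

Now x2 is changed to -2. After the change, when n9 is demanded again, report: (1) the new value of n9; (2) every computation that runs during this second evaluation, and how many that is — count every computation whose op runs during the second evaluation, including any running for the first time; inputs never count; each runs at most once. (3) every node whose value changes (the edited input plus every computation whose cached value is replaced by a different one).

Initial pass — values computed on the first demand:
  n1 = min2(-4, -4) = -4
  n3 = mul(-4, -4) = 16
  n4 = absv(16) = 16
  n5 = min2(3, 16) = 3
  n6 = max2(16, 3) = 16
  n7 = max2(16, 3) = 16
  n9 = mul(16, 16) = 256

Second demand — change propagation:
  n5: re-runs because x2 3->-2; new result -2.
  n6: re-runs because x2 3->-2; new result 16 (unchanged).
  n7: re-runs because n5 3->-2; new result 16 (unchanged).
  n9: re-examined; everything it read last time is the same (n6 unchanged, n7 unchanged) — cache 256 kept, no run.

The important point: at n9 every value read last time is unchanged, so the dirty flag clears without a run.

n9 now evaluates to 256.
Run set: n5, n6, n7 (3 run).
Changed values: x2, n5.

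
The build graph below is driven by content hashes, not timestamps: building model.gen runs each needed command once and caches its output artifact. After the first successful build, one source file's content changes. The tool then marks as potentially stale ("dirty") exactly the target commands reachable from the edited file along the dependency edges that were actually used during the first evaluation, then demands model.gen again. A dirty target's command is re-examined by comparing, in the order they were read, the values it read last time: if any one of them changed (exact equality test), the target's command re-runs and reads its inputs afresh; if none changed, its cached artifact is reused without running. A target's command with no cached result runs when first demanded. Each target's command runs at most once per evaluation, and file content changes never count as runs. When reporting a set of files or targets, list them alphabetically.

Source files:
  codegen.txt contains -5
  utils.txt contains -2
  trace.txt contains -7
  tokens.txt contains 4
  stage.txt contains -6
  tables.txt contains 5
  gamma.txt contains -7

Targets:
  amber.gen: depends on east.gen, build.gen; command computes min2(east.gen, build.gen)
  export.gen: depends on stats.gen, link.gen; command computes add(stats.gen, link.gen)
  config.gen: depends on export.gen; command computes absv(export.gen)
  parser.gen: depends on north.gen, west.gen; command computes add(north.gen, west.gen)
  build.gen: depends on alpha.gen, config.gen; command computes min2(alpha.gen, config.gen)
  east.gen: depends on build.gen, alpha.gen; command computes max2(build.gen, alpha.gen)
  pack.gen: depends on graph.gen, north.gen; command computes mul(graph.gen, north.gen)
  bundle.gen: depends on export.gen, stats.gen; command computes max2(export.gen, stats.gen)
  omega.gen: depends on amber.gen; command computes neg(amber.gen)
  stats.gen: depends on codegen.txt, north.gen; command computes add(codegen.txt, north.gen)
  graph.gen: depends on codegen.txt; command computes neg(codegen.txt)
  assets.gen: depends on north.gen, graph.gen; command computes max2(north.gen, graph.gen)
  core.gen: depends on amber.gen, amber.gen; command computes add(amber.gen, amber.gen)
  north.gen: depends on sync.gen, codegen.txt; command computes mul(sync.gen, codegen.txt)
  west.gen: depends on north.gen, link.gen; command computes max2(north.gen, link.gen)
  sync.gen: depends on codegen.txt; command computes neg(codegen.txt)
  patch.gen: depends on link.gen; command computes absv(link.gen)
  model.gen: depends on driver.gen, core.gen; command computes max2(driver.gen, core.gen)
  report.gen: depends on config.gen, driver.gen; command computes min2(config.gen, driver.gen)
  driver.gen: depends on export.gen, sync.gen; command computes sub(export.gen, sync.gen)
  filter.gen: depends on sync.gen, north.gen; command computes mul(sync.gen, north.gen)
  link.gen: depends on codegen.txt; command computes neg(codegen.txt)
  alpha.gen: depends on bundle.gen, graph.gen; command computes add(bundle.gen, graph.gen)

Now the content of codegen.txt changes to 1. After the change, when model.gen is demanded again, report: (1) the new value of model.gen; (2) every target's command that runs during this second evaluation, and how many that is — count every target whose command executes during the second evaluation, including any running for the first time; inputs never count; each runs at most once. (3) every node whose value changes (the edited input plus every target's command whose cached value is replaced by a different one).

model.gen now evaluates to 0.
Run set: alpha.gen, amber.gen, build.gen, bundle.gen, config.gen, core.gen, driver.gen, east.gen, export.gen, graph.gen, link.gen, model.gen, north.gen, stats.gen, sync.gen (15 run).
Changed values: alpha.gen, amber.gen, build.gen, bundle.gen, codegen.txt, config.gen, core.gen, driver.gen, east.gen, export.gen, graph.gen, link.gen, model.gen, north.gen, stats.gen, sync.gen.

Initial pass — values computed on the first demand:
  graph.gen = neg(-5) = 5
  link.gen = neg(-5) = 5
  sync.gen = neg(-5) = 5
  north.gen = mul(5, -5) = -25
  stats.gen = add(-5, -25) = -30
  export.gen = add(-30, 5) = -25
  bundle.gen = max2(-25, -30) = -25
  alpha.gen = add(-25, 5) = -20
  config.gen = absv(-25) = 25
  build.gen = min2(-20, 25) = -20
  driver.gen = sub(-25, 5) = -30
  east.gen = max2(-20, -20) = -20
  amber.gen = min2(-20, -20) = -20
  core.gen = add(-20, -20) = -40
  model.gen = max2(-30, -40) = -30

Second demand — change propagation:
  graph.gen: re-runs because codegen.txt -5->1; new result -1.
  link.gen: re-runs because codegen.txt -5->1; new result -1.
  sync.gen: re-runs because codegen.txt -5->1; new result -1.
  north.gen: re-runs because sync.gen 5->-1; codegen.txt -5->1; new result -1.
  stats.gen: re-runs because codegen.txt -5->1; north.gen -25->-1; new result 0.
  export.gen: re-runs because stats.gen -30->0; link.gen 5->-1; new result -1.
  bundle.gen: re-runs because export.gen -25->-1; stats.gen -30->0; new result 0.
  alpha.gen: re-runs because bundle.gen -25->0; graph.gen 5->-1; new result -1.
  config.gen: re-runs because export.gen -25->-1; new result 1.
  build.gen: re-runs because alpha.gen -20->-1; config.gen 25->1; new result -1.
  driver.gen: re-runs because export.gen -25->-1; sync.gen 5->-1; new result 0.
  east.gen: re-runs because build.gen -20->-1; alpha.gen -20->-1; new result -1.
  amber.gen: re-runs because east.gen -20->-1; build.gen -20->-1; new result -1.
  core.gen: re-runs because amber.gen -20->-1; amber.gen -20->-1; new result -2.
  model.gen: re-runs because driver.gen -30->0; core.gen -40->-2; new result 0.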